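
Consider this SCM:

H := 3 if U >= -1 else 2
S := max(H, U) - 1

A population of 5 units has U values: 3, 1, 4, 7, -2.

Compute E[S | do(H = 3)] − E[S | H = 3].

do(H=3) breaks H's dependence on U. With H=3 fixed, S across the units is 2, 2, 3, 6, 2, mean 3.
E[S|H=3] averages over only the 4 units with H=3 (U = 3, 1, 4, 7): S = 2, 2, 3, 6, mean 3.25.
Difference = 3 − 3.25 = -0.25.

-0.25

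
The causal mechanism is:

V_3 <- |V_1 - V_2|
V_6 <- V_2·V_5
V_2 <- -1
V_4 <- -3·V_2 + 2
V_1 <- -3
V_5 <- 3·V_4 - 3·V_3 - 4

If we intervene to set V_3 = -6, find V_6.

The intervention breaks the incoming arrows to V_3: V_3 <- |V_1 - V_2| no longer applies, and V_3 = -6.
V_4 = -3·V_2 + 2  [with V_2=-1]  = 5
V_5 = 3·V_4 - 3·V_3 - 4  [with V_4=5, V_3=-6]  = 29
V_6 = V_2·V_5  [with V_2=-1, V_5=29]  = -29

-29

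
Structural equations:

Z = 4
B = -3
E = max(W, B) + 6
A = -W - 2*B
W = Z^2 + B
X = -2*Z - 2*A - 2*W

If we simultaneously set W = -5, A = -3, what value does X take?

Setting W = -5, A = -3 by intervention discards those variables' equations.
X = -2*Z - 2*A - 2*W  [with Z=4, A=-3, W=-5]  = 8

8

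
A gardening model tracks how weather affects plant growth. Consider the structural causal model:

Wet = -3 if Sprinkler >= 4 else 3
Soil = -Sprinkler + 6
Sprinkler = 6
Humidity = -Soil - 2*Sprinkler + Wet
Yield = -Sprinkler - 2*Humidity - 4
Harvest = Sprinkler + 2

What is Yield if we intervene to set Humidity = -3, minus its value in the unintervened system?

Intervening sets Humidity = -3 and removes its equation (Humidity = -Soil - 2*Sprinkler + Wet).
Yield = -Sprinkler - 2*Humidity - 4  [with Sprinkler=6, Humidity=-3]  = -4
Without intervention: Soil = -Sprinkler + 6  [with Sprinkler=6]  = 0; Wet = -3 if Sprinkler >= 4 else 3  [with Sprinkler=6]  = -3; Humidity = -Soil - 2*Sprinkler + Wet  [with Soil=0, Sprinkler=6, Wet=-3]  = -15; Yield = -Sprinkler - 2*Humidity - 4  [with Sprinkler=6, Humidity=-15]  = 20.
Change = -4 − 20 = -24.

-24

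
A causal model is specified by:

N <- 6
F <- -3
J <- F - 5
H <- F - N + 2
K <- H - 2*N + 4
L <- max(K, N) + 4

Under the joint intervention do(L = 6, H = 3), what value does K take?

Under do(L = 6, H = 3), each intervened variable's structural equation is replaced by its fixed value.
K = H - 2*N + 4  [with H=3, N=6]  = -5

-5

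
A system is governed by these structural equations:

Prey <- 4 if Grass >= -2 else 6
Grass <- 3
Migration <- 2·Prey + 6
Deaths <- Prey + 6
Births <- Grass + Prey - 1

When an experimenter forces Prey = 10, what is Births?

The intervention breaks the incoming arrows to Prey: Prey <- 4 if Grass >= -2 else 6 no longer applies, and Prey = 10.
Births = Grass + Prey - 1  [with Grass=3, Prey=10]  = 12

12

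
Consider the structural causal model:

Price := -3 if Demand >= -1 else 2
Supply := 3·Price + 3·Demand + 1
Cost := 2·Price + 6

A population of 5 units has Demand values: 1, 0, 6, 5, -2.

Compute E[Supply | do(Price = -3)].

do(Price=-3) breaks Price's dependence on Demand. With Price=-3 fixed, Supply across the units is -5, -8, 10, 7, -14, mean -2.

-2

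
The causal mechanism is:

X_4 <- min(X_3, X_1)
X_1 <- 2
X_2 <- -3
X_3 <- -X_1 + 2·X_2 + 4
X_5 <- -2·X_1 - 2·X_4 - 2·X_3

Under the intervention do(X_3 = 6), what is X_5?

-20

do(X_3=6) replaces the equation X_3 <- -X_1 + 2·X_2 + 4 with the constant X_3 = 6.
X_4 = min(X_3, X_1)  [with X_3=6, X_1=2]  = 2
X_5 = -2·X_1 - 2·X_4 - 2·X_3  [with X_1=2, X_4=2, X_3=6]  = -20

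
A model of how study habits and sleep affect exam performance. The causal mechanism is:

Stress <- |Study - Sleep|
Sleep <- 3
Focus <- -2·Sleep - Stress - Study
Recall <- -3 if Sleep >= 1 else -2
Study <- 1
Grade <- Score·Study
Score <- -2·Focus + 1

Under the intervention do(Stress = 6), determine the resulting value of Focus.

-13

The intervention breaks the incoming arrows to Stress: Stress <- |Study - Sleep| no longer applies, and Stress = 6.
Focus = -2·Sleep - Stress - Study  [with Sleep=3, Stress=6, Study=1]  = -13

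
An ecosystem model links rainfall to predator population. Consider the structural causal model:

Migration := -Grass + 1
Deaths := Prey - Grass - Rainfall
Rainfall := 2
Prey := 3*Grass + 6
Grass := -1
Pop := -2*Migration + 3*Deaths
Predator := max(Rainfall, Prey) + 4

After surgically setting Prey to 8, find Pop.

17

The intervention breaks the incoming arrows to Prey: Prey := 3*Grass + 6 no longer applies, and Prey = 8.
Deaths = Prey - Grass - Rainfall  [with Prey=8, Grass=-1, Rainfall=2]  = 7
Migration = -Grass + 1  [with Grass=-1]  = 2
Pop = -2*Migration + 3*Deaths  [with Migration=2, Deaths=7]  = 17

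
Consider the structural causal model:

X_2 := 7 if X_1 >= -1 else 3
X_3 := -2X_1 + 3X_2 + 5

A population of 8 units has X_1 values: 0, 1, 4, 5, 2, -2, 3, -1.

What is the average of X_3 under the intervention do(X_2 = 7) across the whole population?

The intervention sets X_2=7 in all 8 units regardless of X_1. Recomputing X_3 per unit gives 26, 24, 18, 16, 22, 30, 20, 28; average 23.

23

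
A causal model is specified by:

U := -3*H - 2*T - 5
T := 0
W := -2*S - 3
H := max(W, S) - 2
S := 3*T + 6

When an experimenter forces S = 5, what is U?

do(S=5) replaces the equation S := 3*T + 6 with the constant S = 5.
W = -2*S - 3  [with S=5]  = -13
H = max(W, S) - 2  [with W=-13, S=5]  = 3
U = -3*H - 2*T - 5  [with H=3, T=0]  = -14

-14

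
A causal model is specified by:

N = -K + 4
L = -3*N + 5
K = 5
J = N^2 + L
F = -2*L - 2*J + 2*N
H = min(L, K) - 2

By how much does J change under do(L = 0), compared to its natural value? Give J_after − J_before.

-8

The intervention breaks the incoming arrows to L: L = -3*N + 5 no longer applies, and L = 0.
N = -K + 4  [with K=5]  = -1
J = N^2 + L  [with N=-1, L=0]  = 1
Without intervention: N = -K + 4  [with K=5]  = -1; L = -3*N + 5  [with N=-1]  = 8; J = N^2 + L  [with N=-1, L=8]  = 9.
Change = 1 − 9 = -8.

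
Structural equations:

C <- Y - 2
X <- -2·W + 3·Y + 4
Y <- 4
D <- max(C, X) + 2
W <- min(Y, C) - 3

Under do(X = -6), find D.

Intervening sets X = -6 and removes its equation (X <- -2·W + 3·Y + 4).
C = Y - 2  [with Y=4]  = 2
D = max(C, X) + 2  [with C=2, X=-6]  = 4

4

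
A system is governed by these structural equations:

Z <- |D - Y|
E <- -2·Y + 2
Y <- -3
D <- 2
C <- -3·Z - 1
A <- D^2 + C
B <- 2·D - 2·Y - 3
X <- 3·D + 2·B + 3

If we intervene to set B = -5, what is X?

do(B=-5) replaces the equation B <- 2·D - 2·Y - 3 with the constant B = -5.
X = 3·D + 2·B + 3  [with D=2, B=-5]  = -1

-1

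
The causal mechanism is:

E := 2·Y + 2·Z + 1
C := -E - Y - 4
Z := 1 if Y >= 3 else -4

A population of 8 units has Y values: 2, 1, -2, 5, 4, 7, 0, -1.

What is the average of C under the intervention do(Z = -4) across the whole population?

do(Z=-4) breaks Z's dependence on Y. With Z=-4 fixed, C across the units is -3, 0, 9, -12, -9, -18, 3, 6, mean -3.

-3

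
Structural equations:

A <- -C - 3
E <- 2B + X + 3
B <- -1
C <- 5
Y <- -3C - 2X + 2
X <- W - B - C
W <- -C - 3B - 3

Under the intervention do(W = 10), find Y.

The intervention breaks the incoming arrows to W: W <- -C - 3B - 3 no longer applies, and W = 10.
X = W - B - C  [with W=10, B=-1, C=5]  = 6
Y = -3C - 2X + 2  [with C=5, X=6]  = -25

-25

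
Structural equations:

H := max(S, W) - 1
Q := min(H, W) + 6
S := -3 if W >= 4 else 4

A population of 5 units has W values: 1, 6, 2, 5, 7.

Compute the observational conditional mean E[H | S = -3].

5

E[H|S=-3] averages over only the 3 units with S=-3 (W = 6, 5, 7): H = 5, 4, 6, mean 5.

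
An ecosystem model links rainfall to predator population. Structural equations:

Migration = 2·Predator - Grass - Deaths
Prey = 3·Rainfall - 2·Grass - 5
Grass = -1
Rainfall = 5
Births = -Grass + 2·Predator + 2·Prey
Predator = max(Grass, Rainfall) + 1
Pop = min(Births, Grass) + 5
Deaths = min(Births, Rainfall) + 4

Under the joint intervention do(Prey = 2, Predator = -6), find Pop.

-2

The joint intervention fixes Prey = 2, Predator = -6, removing each variable's own equation.
Births = -Grass + 2·Predator + 2·Prey  [with Grass=-1, Predator=-6, Prey=2]  = -7
Pop = min(Births, Grass) + 5  [with Births=-7, Grass=-1]  = -2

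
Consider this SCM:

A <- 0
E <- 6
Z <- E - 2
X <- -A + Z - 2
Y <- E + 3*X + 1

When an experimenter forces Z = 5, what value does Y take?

16

do(Z=5) replaces the equation Z <- E - 2 with the constant Z = 5.
X = -A + Z - 2  [with A=0, Z=5]  = 3
Y = E + 3*X + 1  [with E=6, X=3]  = 16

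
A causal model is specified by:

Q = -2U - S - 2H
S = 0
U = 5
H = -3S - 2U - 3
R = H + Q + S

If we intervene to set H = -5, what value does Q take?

The intervention breaks the incoming arrows to H: H = -3S - 2U - 3 no longer applies, and H = -5.
Q = -2U - S - 2H  [with U=5, S=0, H=-5]  = 0

0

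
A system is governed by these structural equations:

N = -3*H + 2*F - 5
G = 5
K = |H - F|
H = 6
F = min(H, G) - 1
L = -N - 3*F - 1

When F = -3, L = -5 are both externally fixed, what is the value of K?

9

Setting F = -3, L = -5 by intervention discards those variables' equations.
K = |H - F|  [with H=6, F=-3]  = 9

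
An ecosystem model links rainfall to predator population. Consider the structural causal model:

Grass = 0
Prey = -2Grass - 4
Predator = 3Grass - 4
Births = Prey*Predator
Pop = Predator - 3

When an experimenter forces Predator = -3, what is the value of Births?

The intervention breaks the incoming arrows to Predator: Predator = 3Grass - 4 no longer applies, and Predator = -3.
Prey = -2Grass - 4  [with Grass=0]  = -4
Births = Prey*Predator  [with Prey=-4, Predator=-3]  = 12

12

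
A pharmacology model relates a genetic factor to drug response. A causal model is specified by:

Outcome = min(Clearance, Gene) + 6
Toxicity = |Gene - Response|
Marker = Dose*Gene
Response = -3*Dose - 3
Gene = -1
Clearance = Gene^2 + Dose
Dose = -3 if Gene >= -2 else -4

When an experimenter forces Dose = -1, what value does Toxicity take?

1

do(Dose=-1) replaces the equation Dose = -3 if Gene >= -2 else -4 with the constant Dose = -1.
Response = -3*Dose - 3  [with Dose=-1]  = 0
Toxicity = |Gene - Response|  [with Gene=-1, Response=0]  = 1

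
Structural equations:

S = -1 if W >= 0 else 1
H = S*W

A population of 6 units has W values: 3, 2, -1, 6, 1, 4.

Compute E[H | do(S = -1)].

The intervention sets S=-1 in all 6 units regardless of W. Recomputing H per unit gives -3, -2, 1, -6, -1, -4; average -2.5.

-2.5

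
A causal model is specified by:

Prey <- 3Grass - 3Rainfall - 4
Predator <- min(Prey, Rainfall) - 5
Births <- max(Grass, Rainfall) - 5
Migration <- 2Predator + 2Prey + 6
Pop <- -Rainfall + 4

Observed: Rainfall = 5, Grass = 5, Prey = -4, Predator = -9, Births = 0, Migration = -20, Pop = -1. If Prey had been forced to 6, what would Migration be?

The intervention breaks the incoming arrows to Prey: Prey <- 3Grass - 3Rainfall - 4 no longer applies, and Prey = 6.
Predator = min(Prey, Rainfall) - 5  [with Prey=6, Rainfall=5]  = 0
Migration = 2Predator + 2Prey + 6  [with Predator=0, Prey=6]  = 18

18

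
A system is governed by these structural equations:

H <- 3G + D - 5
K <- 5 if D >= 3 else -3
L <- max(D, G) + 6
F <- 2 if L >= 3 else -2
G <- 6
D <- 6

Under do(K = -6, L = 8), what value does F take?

The joint intervention fixes K = -6, L = 8, removing each variable's own equation.
F = 2 if L >= 3 else -2  [with L=8]  = 2

2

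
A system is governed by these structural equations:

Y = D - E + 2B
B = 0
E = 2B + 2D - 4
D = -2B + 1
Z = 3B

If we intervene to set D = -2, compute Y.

Under do(D=-2), the mechanism D = -2B + 1 is discarded; D is fixed at -2.
E = 2B + 2D - 4  [with B=0, D=-2]  = -8
Y = D - E + 2B  [with D=-2, E=-8, B=0]  = 6

6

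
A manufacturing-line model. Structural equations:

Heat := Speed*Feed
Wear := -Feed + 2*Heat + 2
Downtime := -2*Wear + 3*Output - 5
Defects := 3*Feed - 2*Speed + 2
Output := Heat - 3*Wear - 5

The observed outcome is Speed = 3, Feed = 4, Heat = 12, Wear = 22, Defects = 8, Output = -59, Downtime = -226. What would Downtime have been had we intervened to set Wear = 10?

The intervention breaks the incoming arrows to Wear: Wear := -Feed + 2*Heat + 2 no longer applies, and Wear = 10.
Heat = Speed*Feed  [with Speed=3, Feed=4]  = 12
Output = Heat - 3*Wear - 5  [with Heat=12, Wear=10]  = -23
Downtime = -2*Wear + 3*Output - 5  [with Wear=10, Output=-23]  = -94

-94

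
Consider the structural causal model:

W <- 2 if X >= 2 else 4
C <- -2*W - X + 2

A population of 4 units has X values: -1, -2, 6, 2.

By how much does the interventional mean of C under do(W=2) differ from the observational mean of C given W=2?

2.75

Every unit gets W=2 under the intervention. C values become -1, 0, -8, -4; E[C|do(W=2)] = -3.25.
E[C|W=2] averages over only the 2 units with W=2 (X = 6, 2): C = -8, -4, mean -6.
Difference = -3.25 − (-6) = 2.75.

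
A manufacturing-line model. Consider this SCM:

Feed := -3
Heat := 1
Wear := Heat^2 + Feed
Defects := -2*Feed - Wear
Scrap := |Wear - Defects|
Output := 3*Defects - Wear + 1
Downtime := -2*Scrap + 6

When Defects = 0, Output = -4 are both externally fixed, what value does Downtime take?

Setting Defects = 0, Output = -4 by intervention discards those variables' equations.
Wear = Heat^2 + Feed  [with Heat=1, Feed=-3]  = -2
Scrap = |Wear - Defects|  [with Wear=-2, Defects=0]  = 2
Downtime = -2*Scrap + 6  [with Scrap=2]  = 2

2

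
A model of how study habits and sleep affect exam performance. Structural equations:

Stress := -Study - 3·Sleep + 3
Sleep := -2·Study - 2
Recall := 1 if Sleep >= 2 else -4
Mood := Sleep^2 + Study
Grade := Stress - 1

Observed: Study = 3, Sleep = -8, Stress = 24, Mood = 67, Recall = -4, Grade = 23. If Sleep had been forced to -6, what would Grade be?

Under do(Sleep=-6), the mechanism Sleep := -2·Study - 2 is discarded; Sleep is fixed at -6.
Stress = -Study - 3·Sleep + 3  [with Study=3, Sleep=-6]  = 18
Grade = Stress - 1  [with Stress=18]  = 17

17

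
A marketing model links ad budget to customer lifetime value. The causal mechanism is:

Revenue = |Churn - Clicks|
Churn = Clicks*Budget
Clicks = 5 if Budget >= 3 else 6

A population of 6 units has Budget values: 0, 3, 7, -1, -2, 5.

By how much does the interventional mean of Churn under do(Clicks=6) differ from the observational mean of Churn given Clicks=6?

Under do(Clicks=6), Clicks's equation is replaced by Clicks=6 for every unit. Per-unit Churn: 0, 18, 42, -6, -12, 30. Mean = 12.
E[Churn|Clicks=6] averages over only the 3 units with Clicks=6 (Budget = 0, -1, -2): Churn = 0, -6, -12, mean -6.
Difference = 12 − (-6) = 18.

18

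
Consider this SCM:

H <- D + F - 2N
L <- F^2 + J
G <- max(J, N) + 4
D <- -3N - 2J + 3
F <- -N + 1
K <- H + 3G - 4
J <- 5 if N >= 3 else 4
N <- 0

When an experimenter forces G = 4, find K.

4

do(G=4) replaces the equation G <- max(J, N) + 4 with the constant G = 4.
F = -N + 1  [with N=0]  = 1
J = 5 if N >= 3 else 4  [with N=0]  = 4
D = -3N - 2J + 3  [with N=0, J=4]  = -5
H = D + F - 2N  [with D=-5, F=1, N=0]  = -4
K = H + 3G - 4  [with H=-4, G=4]  = 4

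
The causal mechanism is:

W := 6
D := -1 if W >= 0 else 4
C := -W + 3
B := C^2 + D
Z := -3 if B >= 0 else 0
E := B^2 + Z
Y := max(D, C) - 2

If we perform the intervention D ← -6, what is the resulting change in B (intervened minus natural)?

Under do(D=-6), the mechanism D := -1 if W >= 0 else 4 is discarded; D is fixed at -6.
C = -W + 3  [with W=6]  = -3
B = C^2 + D  [with C=-3, D=-6]  = 3
Without intervention: D = -1 if W >= 0 else 4  [with W=6]  = -1; C = -W + 3  [with W=6]  = -3; B = C^2 + D  [with C=-3, D=-1]  = 8.
Change = 3 − 8 = -5.

-5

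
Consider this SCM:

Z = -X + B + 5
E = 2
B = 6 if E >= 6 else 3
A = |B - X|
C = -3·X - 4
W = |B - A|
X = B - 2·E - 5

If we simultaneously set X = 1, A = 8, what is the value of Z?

Setting X = 1, A = 8 by intervention discards those variables' equations.
B = 6 if E >= 6 else 3  [with E=2]  = 3
Z = -X + B + 5  [with X=1, B=3]  = 7

7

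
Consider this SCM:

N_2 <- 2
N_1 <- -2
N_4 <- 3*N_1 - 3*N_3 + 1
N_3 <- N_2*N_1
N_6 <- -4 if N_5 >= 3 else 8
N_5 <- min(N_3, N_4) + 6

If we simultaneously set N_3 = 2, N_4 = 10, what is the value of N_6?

Setting N_3 = 2, N_4 = 10 by intervention discards those variables' equations.
N_5 = min(N_3, N_4) + 6  [with N_3=2, N_4=10]  = 8
N_6 = -4 if N_5 >= 3 else 8  [with N_5=8]  = -4

-4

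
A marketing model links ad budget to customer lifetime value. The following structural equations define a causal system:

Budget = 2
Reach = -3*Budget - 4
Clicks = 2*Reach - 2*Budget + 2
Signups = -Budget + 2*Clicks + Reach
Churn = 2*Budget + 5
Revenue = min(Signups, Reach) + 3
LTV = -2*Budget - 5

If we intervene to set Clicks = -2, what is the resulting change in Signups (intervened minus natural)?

40

The intervention breaks the incoming arrows to Clicks: Clicks = 2*Reach - 2*Budget + 2 no longer applies, and Clicks = -2.
Reach = -3*Budget - 4  [with Budget=2]  = -10
Signups = -Budget + 2*Clicks + Reach  [with Budget=2, Clicks=-2, Reach=-10]  = -16
Without intervention: Reach = -3*Budget - 4  [with Budget=2]  = -10; Clicks = 2*Reach - 2*Budget + 2  [with Reach=-10, Budget=2]  = -22; Signups = -Budget + 2*Clicks + Reach  [with Budget=2, Clicks=-22, Reach=-10]  = -56.
Change = -16 − (-56) = 40.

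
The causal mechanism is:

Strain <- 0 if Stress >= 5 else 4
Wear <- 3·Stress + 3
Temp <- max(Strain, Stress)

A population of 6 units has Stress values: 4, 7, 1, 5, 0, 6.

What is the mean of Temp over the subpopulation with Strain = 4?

Observing Strain=4 restricts to units where Strain's equation naturally yields 4: Stress ∈ {4, 1, 0}. In that subpopulation Temp = 4, 4, 4, mean 4.

4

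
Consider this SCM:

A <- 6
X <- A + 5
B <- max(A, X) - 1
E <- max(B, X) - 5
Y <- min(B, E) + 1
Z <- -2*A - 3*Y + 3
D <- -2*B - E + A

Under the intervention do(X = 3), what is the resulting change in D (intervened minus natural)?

16

Under do(X=3), the mechanism X <- A + 5 is discarded; X is fixed at 3.
B = max(A, X) - 1  [with A=6, X=3]  = 5
E = max(B, X) - 5  [with B=5, X=3]  = 0
D = -2*B - E + A  [with B=5, E=0, A=6]  = -4
Without intervention: X = A + 5  [with A=6]  = 11; B = max(A, X) - 1  [with A=6, X=11]  = 10; E = max(B, X) - 5  [with B=10, X=11]  = 6; D = -2*B - E + A  [with B=10, E=6, A=6]  = -20.
Change = -4 − (-20) = 16.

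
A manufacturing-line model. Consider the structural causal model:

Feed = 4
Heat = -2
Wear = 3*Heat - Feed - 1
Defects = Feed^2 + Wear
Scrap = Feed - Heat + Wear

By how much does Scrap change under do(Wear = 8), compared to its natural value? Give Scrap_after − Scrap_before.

do(Wear=8) replaces the equation Wear = 3*Heat - Feed - 1 with the constant Wear = 8.
Scrap = Feed - Heat + Wear  [with Feed=4, Heat=-2, Wear=8]  = 14
Without intervention: Wear = 3*Heat - Feed - 1  [with Heat=-2, Feed=4]  = -11; Scrap = Feed - Heat + Wear  [with Feed=4, Heat=-2, Wear=-11]  = -5.
Change = 14 − (-5) = 19.

19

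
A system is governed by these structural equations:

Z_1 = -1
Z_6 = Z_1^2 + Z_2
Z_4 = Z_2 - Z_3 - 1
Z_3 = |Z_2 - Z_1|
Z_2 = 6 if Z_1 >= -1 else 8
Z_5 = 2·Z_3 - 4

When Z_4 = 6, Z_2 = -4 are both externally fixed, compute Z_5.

2

The joint intervention fixes Z_4 = 6, Z_2 = -4, removing each variable's own equation.
Z_3 = |Z_2 - Z_1|  [with Z_2=-4, Z_1=-1]  = 3
Z_5 = 2·Z_3 - 4  [with Z_3=3]  = 2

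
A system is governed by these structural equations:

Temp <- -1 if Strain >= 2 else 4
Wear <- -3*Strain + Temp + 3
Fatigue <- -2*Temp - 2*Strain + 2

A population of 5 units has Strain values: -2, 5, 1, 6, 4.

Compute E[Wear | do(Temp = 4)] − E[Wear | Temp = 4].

Every unit gets Temp=4 under the intervention. Wear values become 13, -8, 4, -11, -5; E[Wear|do(Temp=4)] = -1.4.
Observing Temp=4 restricts to units where Temp's equation naturally yields 4: Strain ∈ {-2, 1}. In that subpopulation Wear = 13, 4, mean 8.5.
Difference = -1.4 − 8.5 = -9.9.

-9.9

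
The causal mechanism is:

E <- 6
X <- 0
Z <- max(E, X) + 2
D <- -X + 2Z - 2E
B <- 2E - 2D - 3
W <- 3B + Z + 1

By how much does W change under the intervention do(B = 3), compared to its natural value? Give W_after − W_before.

The intervention breaks the incoming arrows to B: B <- 2E - 2D - 3 no longer applies, and B = 3.
Z = max(E, X) + 2  [with E=6, X=0]  = 8
W = 3B + Z + 1  [with B=3, Z=8]  = 18
Without intervention: Z = max(E, X) + 2  [with E=6, X=0]  = 8; D = -X + 2Z - 2E  [with X=0, Z=8, E=6]  = 4; B = 2E - 2D - 3  [with E=6, D=4]  = 1; W = 3B + Z + 1  [with B=1, Z=8]  = 12.
Change = 18 − 12 = 6.

6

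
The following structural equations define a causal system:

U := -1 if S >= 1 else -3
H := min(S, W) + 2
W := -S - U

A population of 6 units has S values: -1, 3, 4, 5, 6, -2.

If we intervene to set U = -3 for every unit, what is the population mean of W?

Every unit gets U=-3 under the intervention. W values become 4, 0, -1, -2, -3, 5; E[W|do(U=-3)] = 0.5.

0.5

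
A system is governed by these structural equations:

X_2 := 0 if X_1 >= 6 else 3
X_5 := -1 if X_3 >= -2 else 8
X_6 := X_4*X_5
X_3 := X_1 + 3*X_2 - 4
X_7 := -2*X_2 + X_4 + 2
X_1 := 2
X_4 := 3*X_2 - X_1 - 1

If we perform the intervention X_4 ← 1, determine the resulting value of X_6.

-1

Under do(X_4=1), the mechanism X_4 := 3*X_2 - X_1 - 1 is discarded; X_4 is fixed at 1.
X_2 = 0 if X_1 >= 6 else 3  [with X_1=2]  = 3
X_3 = X_1 + 3*X_2 - 4  [with X_1=2, X_2=3]  = 7
X_5 = -1 if X_3 >= -2 else 8  [with X_3=7]  = -1
X_6 = X_4*X_5  [with X_4=1, X_5=-1]  = -1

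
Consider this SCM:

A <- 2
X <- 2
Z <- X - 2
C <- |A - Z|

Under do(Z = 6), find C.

The intervention breaks the incoming arrows to Z: Z <- X - 2 no longer applies, and Z = 6.
C = |A - Z|  [with A=2, Z=6]  = 4

4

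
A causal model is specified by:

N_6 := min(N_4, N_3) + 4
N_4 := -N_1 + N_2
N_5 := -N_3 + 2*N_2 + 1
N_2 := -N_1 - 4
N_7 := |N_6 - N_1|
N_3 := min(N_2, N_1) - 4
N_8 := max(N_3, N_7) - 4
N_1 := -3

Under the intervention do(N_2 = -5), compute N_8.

-2

do(N_2=-5) replaces the equation N_2 := -N_1 - 4 with the constant N_2 = -5.
N_3 = min(N_2, N_1) - 4  [with N_2=-5, N_1=-3]  = -9
N_4 = -N_1 + N_2  [with N_1=-3, N_2=-5]  = -2
N_6 = min(N_4, N_3) + 4  [with N_4=-2, N_3=-9]  = -5
N_7 = |N_6 - N_1|  [with N_6=-5, N_1=-3]  = 2
N_8 = max(N_3, N_7) - 4  [with N_3=-9, N_7=2]  = -2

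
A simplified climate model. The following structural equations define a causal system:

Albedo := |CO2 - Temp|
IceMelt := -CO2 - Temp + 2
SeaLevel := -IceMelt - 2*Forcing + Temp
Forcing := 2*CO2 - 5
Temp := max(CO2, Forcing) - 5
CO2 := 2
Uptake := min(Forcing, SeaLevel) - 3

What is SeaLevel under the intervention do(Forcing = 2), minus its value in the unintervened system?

Under do(Forcing=2), the mechanism Forcing := 2*CO2 - 5 is discarded; Forcing is fixed at 2.
Temp = max(CO2, Forcing) - 5  [with CO2=2, Forcing=2]  = -3
IceMelt = -CO2 - Temp + 2  [with CO2=2, Temp=-3]  = 3
SeaLevel = -IceMelt - 2*Forcing + Temp  [with IceMelt=3, Forcing=2, Temp=-3]  = -10
Without intervention: Forcing = 2*CO2 - 5  [with CO2=2]  = -1; Temp = max(CO2, Forcing) - 5  [with CO2=2, Forcing=-1]  = -3; IceMelt = -CO2 - Temp + 2  [with CO2=2, Temp=-3]  = 3; SeaLevel = -IceMelt - 2*Forcing + Temp  [with IceMelt=3, Forcing=-1, Temp=-3]  = -4.
Change = -10 − (-4) = -6.

-6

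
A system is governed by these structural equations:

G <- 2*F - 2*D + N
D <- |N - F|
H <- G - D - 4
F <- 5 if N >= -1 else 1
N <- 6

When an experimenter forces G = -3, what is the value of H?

Intervening sets G = -3 and removes its equation (G <- 2*F - 2*D + N).
F = 5 if N >= -1 else 1  [with N=6]  = 5
D = |N - F|  [with N=6, F=5]  = 1
H = G - D - 4  [with G=-3, D=1]  = -8

-8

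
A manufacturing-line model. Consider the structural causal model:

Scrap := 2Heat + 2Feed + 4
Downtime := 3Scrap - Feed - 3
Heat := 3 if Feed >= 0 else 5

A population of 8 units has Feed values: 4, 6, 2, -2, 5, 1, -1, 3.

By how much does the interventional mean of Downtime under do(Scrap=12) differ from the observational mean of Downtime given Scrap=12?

do(Scrap=12) breaks Scrap's dependence on Feed. With Scrap=12 fixed, Downtime across the units is 29, 27, 31, 35, 28, 32, 34, 30, mean 30.75.
Observing Scrap=12 restricts to units where Scrap's equation naturally yields 12: Feed ∈ {1, -1}. In that subpopulation Downtime = 32, 34, mean 33.
Difference = 30.75 − 33 = -2.25.

-2.25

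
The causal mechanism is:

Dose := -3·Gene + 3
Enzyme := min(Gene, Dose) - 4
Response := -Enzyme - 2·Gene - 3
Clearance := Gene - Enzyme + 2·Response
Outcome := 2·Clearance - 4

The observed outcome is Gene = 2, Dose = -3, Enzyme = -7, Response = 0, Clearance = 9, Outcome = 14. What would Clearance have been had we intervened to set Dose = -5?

do(Dose=-5) replaces the equation Dose := -3·Gene + 3 with the constant Dose = -5.
Enzyme = min(Gene, Dose) - 4  [with Gene=2, Dose=-5]  = -9
Response = -Enzyme - 2·Gene - 3  [with Enzyme=-9, Gene=2]  = 2
Clearance = Gene - Enzyme + 2·Response  [with Gene=2, Enzyme=-9, Response=2]  = 15

15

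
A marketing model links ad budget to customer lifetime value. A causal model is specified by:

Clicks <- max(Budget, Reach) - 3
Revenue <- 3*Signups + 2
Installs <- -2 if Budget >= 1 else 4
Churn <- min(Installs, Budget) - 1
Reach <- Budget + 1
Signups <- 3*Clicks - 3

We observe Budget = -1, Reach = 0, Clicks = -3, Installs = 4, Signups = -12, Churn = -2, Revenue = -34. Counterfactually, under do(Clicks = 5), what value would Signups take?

do(Clicks=5) replaces the equation Clicks <- max(Budget, Reach) - 3 with the constant Clicks = 5.
Signups = 3*Clicks - 3  [with Clicks=5]  = 12

12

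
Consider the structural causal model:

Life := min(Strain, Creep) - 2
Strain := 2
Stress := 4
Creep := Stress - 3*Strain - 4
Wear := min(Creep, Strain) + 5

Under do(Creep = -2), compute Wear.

3

The intervention breaks the incoming arrows to Creep: Creep := Stress - 3*Strain - 4 no longer applies, and Creep = -2.
Wear = min(Creep, Strain) + 5  [with Creep=-2, Strain=2]  = 3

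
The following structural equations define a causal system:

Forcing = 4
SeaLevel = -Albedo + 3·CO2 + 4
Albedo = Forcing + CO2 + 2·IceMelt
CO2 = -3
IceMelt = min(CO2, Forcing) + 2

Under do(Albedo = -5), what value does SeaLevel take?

0

Intervening sets Albedo = -5 and removes its equation (Albedo = Forcing + CO2 + 2·IceMelt).
SeaLevel = -Albedo + 3·CO2 + 4  [with Albedo=-5, CO2=-3]  = 0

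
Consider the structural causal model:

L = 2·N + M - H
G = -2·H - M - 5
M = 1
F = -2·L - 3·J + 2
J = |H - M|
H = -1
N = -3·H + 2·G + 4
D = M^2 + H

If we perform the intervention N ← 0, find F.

-8

The intervention breaks the incoming arrows to N: N = -3·H + 2·G + 4 no longer applies, and N = 0.
L = 2·N + M - H  [with N=0, M=1, H=-1]  = 2
J = |H - M|  [with H=-1, M=1]  = 2
F = -2·L - 3·J + 2  [with L=2, J=2]  = -8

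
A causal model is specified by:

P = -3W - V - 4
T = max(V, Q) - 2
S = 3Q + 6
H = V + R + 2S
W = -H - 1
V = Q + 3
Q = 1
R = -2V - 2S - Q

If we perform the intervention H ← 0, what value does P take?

Intervening sets H = 0 and removes its equation (H = V + R + 2S).
V = Q + 3  [with Q=1]  = 4
W = -H - 1  [with H=0]  = -1
P = -3W - V - 4  [with W=-1, V=4]  = -5

-5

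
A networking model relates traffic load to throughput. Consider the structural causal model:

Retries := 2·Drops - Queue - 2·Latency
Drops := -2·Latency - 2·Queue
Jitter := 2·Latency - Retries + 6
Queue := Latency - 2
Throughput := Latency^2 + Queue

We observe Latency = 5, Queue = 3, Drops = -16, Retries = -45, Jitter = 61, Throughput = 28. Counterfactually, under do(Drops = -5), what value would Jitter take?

39

do(Drops=-5) replaces the equation Drops := -2·Latency - 2·Queue with the constant Drops = -5.
Queue = Latency - 2  [with Latency=5]  = 3
Retries = 2·Drops - Queue - 2·Latency  [with Drops=-5, Queue=3, Latency=5]  = -23
Jitter = 2·Latency - Retries + 6  [with Latency=5, Retries=-23]  = 39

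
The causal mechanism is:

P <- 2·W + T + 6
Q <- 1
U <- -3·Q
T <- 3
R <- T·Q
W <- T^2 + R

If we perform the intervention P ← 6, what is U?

The intervention breaks the incoming arrows to P: P <- 2·W + T + 6 no longer applies, and P = 6.
Since U is not a descendant of the intervened variable, it is unaffected.
U = -3·Q  [with Q=1]  = -3

-3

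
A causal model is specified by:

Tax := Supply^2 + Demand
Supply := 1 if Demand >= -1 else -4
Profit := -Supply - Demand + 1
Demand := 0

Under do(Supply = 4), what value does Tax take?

16

The intervention breaks the incoming arrows to Supply: Supply := 1 if Demand >= -1 else -4 no longer applies, and Supply = 4.
Tax = Supply^2 + Demand  [with Supply=4, Demand=0]  = 16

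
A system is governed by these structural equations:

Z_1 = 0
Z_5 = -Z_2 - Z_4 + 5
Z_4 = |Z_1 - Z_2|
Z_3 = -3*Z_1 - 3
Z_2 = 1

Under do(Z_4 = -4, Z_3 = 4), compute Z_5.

8

The joint intervention fixes Z_4 = -4, Z_3 = 4, removing each variable's own equation.
Z_5 = -Z_2 - Z_4 + 5  [with Z_2=1, Z_4=-4]  = 8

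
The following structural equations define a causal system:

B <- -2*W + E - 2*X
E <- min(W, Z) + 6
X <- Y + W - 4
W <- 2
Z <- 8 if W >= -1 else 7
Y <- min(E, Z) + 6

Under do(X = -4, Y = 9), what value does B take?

Setting X = -4, Y = 9 by intervention discards those variables' equations.
Z = 8 if W >= -1 else 7  [with W=2]  = 8
E = min(W, Z) + 6  [with W=2, Z=8]  = 8
B = -2*W + E - 2*X  [with W=2, E=8, X=-4]  = 12

12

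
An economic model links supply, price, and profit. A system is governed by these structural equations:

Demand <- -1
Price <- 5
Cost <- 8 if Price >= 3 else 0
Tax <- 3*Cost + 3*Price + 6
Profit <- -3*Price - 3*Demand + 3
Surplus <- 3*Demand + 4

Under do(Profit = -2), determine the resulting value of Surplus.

The intervention breaks the incoming arrows to Profit: Profit <- -3*Price - 3*Demand + 3 no longer applies, and Profit = -2.
Since Surplus is not a descendant of the intervened variable, it is unaffected.
Surplus = 3*Demand + 4  [with Demand=-1]  = 1

1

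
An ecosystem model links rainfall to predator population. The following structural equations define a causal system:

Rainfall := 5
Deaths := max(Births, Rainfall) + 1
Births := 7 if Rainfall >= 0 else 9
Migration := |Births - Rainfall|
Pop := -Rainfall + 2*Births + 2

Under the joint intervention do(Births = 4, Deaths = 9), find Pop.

Under do(Births = 4, Deaths = 9), each intervened variable's structural equation is replaced by its fixed value.
Pop = -Rainfall + 2*Births + 2  [with Rainfall=5, Births=4]  = 5

5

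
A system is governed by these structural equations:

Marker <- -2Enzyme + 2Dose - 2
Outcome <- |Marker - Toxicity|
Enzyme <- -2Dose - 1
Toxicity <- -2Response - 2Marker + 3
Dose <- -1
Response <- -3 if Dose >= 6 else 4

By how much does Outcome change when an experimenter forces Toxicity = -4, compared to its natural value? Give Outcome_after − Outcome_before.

-11

The intervention breaks the incoming arrows to Toxicity: Toxicity <- -2Response - 2Marker + 3 no longer applies, and Toxicity = -4.
Enzyme = -2Dose - 1  [with Dose=-1]  = 1
Marker = -2Enzyme + 2Dose - 2  [with Enzyme=1, Dose=-1]  = -6
Outcome = |Marker - Toxicity|  [with Marker=-6, Toxicity=-4]  = 2
Without intervention: Enzyme = -2Dose - 1  [with Dose=-1]  = 1; Marker = -2Enzyme + 2Dose - 2  [with Enzyme=1, Dose=-1]  = -6; Response = -3 if Dose >= 6 else 4  [with Dose=-1]  = 4; Toxicity = -2Response - 2Marker + 3  [with Response=4, Marker=-6]  = 7; Outcome = |Marker - Toxicity|  [with Marker=-6, Toxicity=7]  = 13.
Change = 2 − 13 = -11.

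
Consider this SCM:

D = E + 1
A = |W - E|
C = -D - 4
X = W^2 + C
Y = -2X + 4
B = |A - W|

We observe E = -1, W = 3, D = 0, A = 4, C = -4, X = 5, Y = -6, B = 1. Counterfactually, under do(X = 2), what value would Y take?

0

Intervening sets X = 2 and removes its equation (X = W^2 + C).
Y = -2X + 4  [with X=2]  = 0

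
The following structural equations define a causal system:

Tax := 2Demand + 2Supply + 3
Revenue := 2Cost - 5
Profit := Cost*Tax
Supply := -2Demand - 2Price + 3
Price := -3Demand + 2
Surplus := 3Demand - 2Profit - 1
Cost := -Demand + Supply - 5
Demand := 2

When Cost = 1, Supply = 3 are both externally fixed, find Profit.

13

The joint intervention fixes Cost = 1, Supply = 3, removing each variable's own equation.
Tax = 2Demand + 2Supply + 3  [with Demand=2, Supply=3]  = 13
Profit = Cost*Tax  [with Cost=1, Tax=13]  = 13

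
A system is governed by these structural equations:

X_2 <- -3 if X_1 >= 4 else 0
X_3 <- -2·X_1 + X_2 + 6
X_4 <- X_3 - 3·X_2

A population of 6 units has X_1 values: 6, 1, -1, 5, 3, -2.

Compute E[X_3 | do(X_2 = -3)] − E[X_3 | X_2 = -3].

Under do(X_2=-3), X_2's equation is replaced by X_2=-3 for every unit. Per-unit X_3: -9, 1, 5, -7, -3, 7. Mean = -1.
Conditioning on X_2=-3 selects the 2 unit(s) with X_1 ∈ {6, 5}. Their X_3 values: -9, -7. Mean = -8.
Difference = -1 − (-8) = 7.

7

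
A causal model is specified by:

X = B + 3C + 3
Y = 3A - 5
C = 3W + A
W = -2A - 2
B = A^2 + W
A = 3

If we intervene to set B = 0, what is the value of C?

-21

Intervening sets B = 0 and removes its equation (B = A^2 + W).
No directed path runs from B to C, so C keeps its natural value.
W = -2A - 2  [with A=3]  = -8
C = 3W + A  [with W=-8, A=3]  = -21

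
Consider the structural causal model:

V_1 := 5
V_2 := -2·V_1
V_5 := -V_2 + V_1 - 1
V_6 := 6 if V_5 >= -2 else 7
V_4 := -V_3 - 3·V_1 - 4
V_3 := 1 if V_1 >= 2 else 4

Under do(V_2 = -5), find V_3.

1

The intervention breaks the incoming arrows to V_2: V_2 := -2·V_1 no longer applies, and V_2 = -5.
Since V_3 is not a descendant of the intervened variable, it is unaffected.
V_3 = 1 if V_1 >= 2 else 4  [with V_1=5]  = 1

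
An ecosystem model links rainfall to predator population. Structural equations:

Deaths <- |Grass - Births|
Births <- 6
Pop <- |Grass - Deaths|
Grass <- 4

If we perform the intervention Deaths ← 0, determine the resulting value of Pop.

The intervention breaks the incoming arrows to Deaths: Deaths <- |Grass - Births| no longer applies, and Deaths = 0.
Pop = |Grass - Deaths|  [with Grass=4, Deaths=0]  = 4

4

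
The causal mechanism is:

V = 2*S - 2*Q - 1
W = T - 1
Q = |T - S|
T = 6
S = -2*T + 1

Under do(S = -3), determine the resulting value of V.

Under do(S=-3), the mechanism S = -2*T + 1 is discarded; S is fixed at -3.
Q = |T - S|  [with T=6, S=-3]  = 9
V = 2*S - 2*Q - 1  [with S=-3, Q=9]  = -25

-25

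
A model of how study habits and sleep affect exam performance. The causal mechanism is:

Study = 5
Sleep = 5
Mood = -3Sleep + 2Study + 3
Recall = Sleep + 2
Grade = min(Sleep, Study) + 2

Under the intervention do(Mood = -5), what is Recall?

7

The intervention breaks the incoming arrows to Mood: Mood = -3Sleep + 2Study + 3 no longer applies, and Mood = -5.
Recall is not downstream of the intervention, so its value is determined by the original equations.
Recall = Sleep + 2  [with Sleep=5]  = 7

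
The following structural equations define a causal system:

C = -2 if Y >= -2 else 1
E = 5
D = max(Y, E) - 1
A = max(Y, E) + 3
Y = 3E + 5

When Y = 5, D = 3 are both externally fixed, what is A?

Under do(Y = 5, D = 3), each intervened variable's structural equation is replaced by its fixed value.
A = max(Y, E) + 3  [with Y=5, E=5]  = 8

8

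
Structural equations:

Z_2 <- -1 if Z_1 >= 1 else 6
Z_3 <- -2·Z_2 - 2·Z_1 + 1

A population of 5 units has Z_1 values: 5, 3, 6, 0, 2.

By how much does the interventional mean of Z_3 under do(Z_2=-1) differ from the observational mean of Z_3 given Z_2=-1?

1.6

do(Z_2=-1) breaks Z_2's dependence on Z_1. With Z_2=-1 fixed, Z_3 across the units is -7, -3, -9, 3, -1, mean -3.4.
Observing Z_2=-1 restricts to units where Z_2's equation naturally yields -1: Z_1 ∈ {5, 3, 6, 2}. In that subpopulation Z_3 = -7, -3, -9, -1, mean -5.
Difference = -3.4 − (-5) = 1.6.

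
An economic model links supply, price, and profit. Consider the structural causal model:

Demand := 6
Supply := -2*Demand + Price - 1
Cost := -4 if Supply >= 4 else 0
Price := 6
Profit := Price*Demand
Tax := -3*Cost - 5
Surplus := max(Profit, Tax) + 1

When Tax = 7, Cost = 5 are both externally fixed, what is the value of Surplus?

Setting Tax = 7, Cost = 5 by intervention discards those variables' equations.
Profit = Price*Demand  [with Price=6, Demand=6]  = 36
Surplus = max(Profit, Tax) + 1  [with Profit=36, Tax=7]  = 37

37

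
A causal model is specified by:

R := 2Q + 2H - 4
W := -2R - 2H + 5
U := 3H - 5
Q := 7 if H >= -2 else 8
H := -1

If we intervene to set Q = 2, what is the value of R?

The intervention breaks the incoming arrows to Q: Q := 7 if H >= -2 else 8 no longer applies, and Q = 2.
R = 2Q + 2H - 4  [with Q=2, H=-1]  = -2

-2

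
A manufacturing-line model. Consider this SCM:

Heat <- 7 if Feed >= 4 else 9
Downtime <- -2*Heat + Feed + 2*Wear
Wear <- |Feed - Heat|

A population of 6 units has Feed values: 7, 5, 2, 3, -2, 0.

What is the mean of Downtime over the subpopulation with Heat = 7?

-6

E[Downtime|Heat=7] averages over only the 2 units with Heat=7 (Feed = 7, 5): Downtime = -7, -5, mean -6.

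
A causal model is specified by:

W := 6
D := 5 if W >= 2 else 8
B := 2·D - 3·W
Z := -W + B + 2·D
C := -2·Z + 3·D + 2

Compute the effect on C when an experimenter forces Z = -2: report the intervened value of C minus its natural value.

Intervening sets Z = -2 and removes its equation (Z := -W + B + 2·D).
D = 5 if W >= 2 else 8  [with W=6]  = 5
C = -2·Z + 3·D + 2  [with Z=-2, D=5]  = 21
Without intervention: D = 5 if W >= 2 else 8  [with W=6]  = 5; B = 2·D - 3·W  [with D=5, W=6]  = -8; Z = -W + B + 2·D  [with W=6, B=-8, D=5]  = -4; C = -2·Z + 3·D + 2  [with Z=-4, D=5]  = 25.
Change = 21 − 25 = -4.

-4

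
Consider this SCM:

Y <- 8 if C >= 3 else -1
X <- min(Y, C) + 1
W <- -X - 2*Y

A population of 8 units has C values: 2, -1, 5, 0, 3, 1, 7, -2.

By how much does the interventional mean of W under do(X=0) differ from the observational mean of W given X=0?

The intervention sets X=0 in all 8 units regardless of C. Recomputing W per unit gives 2, 2, -16, 2, -16, 2, -16, 2; average -4.75.
E[W|X=0] averages over only the 4 units with X=0 (C = 2, -1, 0, 1): W = 2, 2, 2, 2, mean 2.
Difference = -4.75 − 2 = -6.75.

-6.75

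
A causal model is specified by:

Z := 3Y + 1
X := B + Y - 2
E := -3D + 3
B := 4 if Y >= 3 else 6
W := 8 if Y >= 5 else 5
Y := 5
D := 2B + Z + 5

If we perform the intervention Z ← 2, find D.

15

Under do(Z=2), the mechanism Z := 3Y + 1 is discarded; Z is fixed at 2.
B = 4 if Y >= 3 else 6  [with Y=5]  = 4
D = 2B + Z + 5  [with B=4, Z=2]  = 15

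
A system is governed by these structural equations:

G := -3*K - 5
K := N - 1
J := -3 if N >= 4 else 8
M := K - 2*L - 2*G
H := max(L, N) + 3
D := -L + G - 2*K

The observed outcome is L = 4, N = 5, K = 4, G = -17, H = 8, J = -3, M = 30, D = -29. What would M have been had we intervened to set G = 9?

-22

The intervention breaks the incoming arrows to G: G := -3*K - 5 no longer applies, and G = 9.
K = N - 1  [with N=5]  = 4
M = K - 2*L - 2*G  [with K=4, L=4, G=9]  = -22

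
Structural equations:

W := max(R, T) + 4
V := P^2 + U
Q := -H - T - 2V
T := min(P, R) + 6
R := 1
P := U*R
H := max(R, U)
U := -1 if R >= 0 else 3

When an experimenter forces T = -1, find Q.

Intervening sets T = -1 and removes its equation (T := min(P, R) + 6).
U = -1 if R >= 0 else 3  [with R=1]  = -1
H = max(R, U)  [with R=1, U=-1]  = 1
P = U*R  [with U=-1, R=1]  = -1
V = P^2 + U  [with P=-1, U=-1]  = 0
Q = -H - T - 2V  [with H=1, T=-1, V=0]  = 0

0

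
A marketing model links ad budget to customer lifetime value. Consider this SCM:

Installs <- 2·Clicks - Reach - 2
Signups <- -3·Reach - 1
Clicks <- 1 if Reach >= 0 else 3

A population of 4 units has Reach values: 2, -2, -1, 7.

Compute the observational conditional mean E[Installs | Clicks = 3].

E[Installs|Clicks=3] averages over only the 2 units with Clicks=3 (Reach = -2, -1): Installs = 6, 5, mean 5.5.

5.5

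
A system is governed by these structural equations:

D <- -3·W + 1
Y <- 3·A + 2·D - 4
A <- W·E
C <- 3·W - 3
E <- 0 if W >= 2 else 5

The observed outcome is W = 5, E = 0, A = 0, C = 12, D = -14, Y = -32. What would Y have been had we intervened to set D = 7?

The intervention breaks the incoming arrows to D: D <- -3·W + 1 no longer applies, and D = 7.
E = 0 if W >= 2 else 5  [with W=5]  = 0
A = W·E  [with W=5, E=0]  = 0
Y = 3·A + 2·D - 4  [with A=0, D=7]  = 10

10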